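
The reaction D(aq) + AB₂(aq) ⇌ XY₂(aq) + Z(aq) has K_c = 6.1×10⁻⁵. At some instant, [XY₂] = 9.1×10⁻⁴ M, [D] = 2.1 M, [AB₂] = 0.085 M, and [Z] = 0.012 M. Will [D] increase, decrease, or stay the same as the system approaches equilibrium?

stay the same

Q_c = [XY₂]·[Z] / ([D]·[AB₂]) = (9.1×10⁻⁴)·(0.012) / ((2.1)·(0.085)) = 6.1×10⁻⁵
Q_c = 6.1×10⁻⁵ = K_c; the system is at equilibrium.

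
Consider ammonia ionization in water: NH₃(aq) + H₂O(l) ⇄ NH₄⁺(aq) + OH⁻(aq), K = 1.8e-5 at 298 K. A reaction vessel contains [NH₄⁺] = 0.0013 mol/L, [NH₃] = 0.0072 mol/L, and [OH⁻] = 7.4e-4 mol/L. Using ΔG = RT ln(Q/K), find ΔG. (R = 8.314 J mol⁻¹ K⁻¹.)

ΔG = 4.97 kJ/mol

(H₂O is a pure liquid — omitted from Q.)
Q = [NH₄⁺]·[OH⁻] / [NH₃] = (0.0013)·(7.4e-4) / (0.0072) = 1.34e-4
ΔG = RT ln(Q/K) = (8.314 J mol⁻¹ K⁻¹)(298 K) × ln(1.34e-4/1.8e-5)
   = (2.478 kJ/mol)(2.007) = 4.97 kJ/mol
ΔG > 0, so the forward reaction is non-spontaneous (proceeds in reverse).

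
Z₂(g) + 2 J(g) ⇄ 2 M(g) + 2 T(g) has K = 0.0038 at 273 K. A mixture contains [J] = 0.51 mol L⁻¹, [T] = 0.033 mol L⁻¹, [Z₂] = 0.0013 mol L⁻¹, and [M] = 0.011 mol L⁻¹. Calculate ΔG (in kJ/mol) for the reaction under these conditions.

Q = [M]²·[T]² / ([Z₂]·[J]²) = (0.011)²·(0.033)² / ((0.0013)·(0.51)²) = 3.90×10⁻⁴
ΔG = RT ln(Q/K) = (8.314 J mol⁻¹ K⁻¹)(273 K) × ln(3.90×10⁻⁴/0.0038)
   = (2.270 kJ/mol)(-2.277) = -5.17 kJ/mol
ΔG < 0, so the forward reaction is spontaneous (proceeds forward).

ΔG = -5.17 kJ/mol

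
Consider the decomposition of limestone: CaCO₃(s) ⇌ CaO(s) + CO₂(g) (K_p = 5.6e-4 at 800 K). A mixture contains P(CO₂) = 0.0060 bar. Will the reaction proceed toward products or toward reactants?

in the reverse direction

(CaCO₃, CaO are pure solids — omitted from Q_p.)
Q_p = P(CO₂) = 0.0060
Q_p = 0.0060 > K_p = 5.6e-4, so the reverse reaction proceeds.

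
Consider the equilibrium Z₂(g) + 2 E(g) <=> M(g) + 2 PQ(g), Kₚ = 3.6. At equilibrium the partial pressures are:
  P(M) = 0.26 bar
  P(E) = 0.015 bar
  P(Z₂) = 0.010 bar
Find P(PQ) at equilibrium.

P(PQ) = 0.0056 bar

At equilibrium, Kₚ = P(M)·P(PQ)² / (P(Z₂)·P(E)²) = 3.6.
(0.26)·(P(PQ))² / ((0.010)·(0.015)²) = 3.6
P(PQ)² = 3.12×10⁻⁵ ⇒ P(PQ) = 0.0056 bar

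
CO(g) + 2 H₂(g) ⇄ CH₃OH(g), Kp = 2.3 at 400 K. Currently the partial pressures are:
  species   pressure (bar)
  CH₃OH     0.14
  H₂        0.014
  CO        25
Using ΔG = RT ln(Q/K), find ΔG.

Qp = P(CH₃OH) / (P(CO)·P(H₂)²) = (0.14) / ((25)·(0.014)²) = 28.6
ΔG = RT ln(Qp/Kp) = (8.314 J mol⁻¹ K⁻¹)(400 K) × ln(28.6/2.3)
   = (3.326 kJ/mol)(2.520) = 8.38 kJ/mol
ΔG > 0, so the forward reaction is non-spontaneous (proceeds in reverse).

ΔG = 8.38 kJ/mol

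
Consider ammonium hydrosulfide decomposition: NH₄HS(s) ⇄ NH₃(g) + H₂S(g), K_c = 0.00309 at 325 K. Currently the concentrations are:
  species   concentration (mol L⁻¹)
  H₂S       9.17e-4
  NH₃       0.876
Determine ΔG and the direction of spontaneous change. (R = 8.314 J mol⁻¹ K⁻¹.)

(NH₄HS is a pure solid — omitted from Q_c.)
Q_c = [NH₃]·[H₂S] = (0.876)·(9.17e-4) = 8.03e-4
ΔG = RT ln(Q_c/K_c) = (8.314 J mol⁻¹ K⁻¹)(325 K) × ln(8.03e-4/0.00309)
   = (2.702 kJ/mol)(-1.348) = -3.64 kJ/mol
ΔG < 0, so the forward reaction is spontaneous (proceeds forward).

ΔG = -3.64 kJ/mol; the forward reaction is spontaneous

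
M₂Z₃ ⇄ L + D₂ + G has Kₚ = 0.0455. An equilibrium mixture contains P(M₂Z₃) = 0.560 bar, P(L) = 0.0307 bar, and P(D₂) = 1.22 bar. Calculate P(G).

P(G) = 0.680 bar

At equilibrium, Kₚ = P(L)·P(D₂)·P(G) / P(M₂Z₃) = 0.0455.
(0.0307)·(1.22)·(P(G)) / (0.560) = 0.0455
P(G) = 0.680 bar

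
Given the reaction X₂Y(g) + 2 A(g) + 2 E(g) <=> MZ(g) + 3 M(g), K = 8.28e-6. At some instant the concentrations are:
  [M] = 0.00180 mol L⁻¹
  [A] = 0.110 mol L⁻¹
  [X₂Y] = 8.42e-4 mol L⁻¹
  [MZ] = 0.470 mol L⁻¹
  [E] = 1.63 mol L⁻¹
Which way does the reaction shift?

Q = [MZ]·[M]³ / ([X₂Y]·[A]²·[E]²) = (0.470)·(0.00180)³ / ((8.42e-4)·(0.110)²·(1.63)²) = 1.01e-4
Q = 1.01e-4 > K = 8.28e-6, so the reverse reaction proceeds.

in the reverse direction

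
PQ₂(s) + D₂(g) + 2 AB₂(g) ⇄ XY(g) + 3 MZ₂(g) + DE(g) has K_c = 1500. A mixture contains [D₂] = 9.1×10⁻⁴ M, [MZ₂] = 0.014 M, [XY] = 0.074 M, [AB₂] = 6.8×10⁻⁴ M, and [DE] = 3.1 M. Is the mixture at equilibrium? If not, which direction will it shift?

yes, at equilibrium

(PQ₂ is a pure solid — omitted from Q_c.)
Q_c = [XY]·[MZ₂]³·[DE] / ([D₂]·[AB₂]²) = (0.074)·(0.014)³·(3.1) / ((9.1×10⁻⁴)·(6.8×10⁻⁴)²) = 1500
Q_c = 1500 = K_c; the system is at equilibrium.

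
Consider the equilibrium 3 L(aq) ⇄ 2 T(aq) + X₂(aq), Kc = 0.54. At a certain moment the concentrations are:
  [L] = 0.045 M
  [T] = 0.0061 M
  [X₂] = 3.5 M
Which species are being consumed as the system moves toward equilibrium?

Qc = [T]²·[X₂] / [L]³ = (0.0061)²·(3.5) / (0.045)³ = 1.4
Qc = 1.4 > Kc = 0.54: net reverse reaction.

T, X₂ (products)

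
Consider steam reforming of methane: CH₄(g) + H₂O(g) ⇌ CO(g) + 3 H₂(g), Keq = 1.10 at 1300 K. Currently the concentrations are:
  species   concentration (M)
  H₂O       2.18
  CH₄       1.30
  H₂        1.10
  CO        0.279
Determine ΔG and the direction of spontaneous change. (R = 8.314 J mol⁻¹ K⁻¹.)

ΔG = -23.0 kJ/mol; the forward reaction is spontaneous

Q = [CO]·[H₂]³ / ([CH₄]·[H₂O]) = (0.279)·(1.10)³ / ((1.30)·(2.18)) = 0.131
ΔG = RT ln(Q/Keq) = (8.314 J mol⁻¹ K⁻¹)(1300 K) × ln(0.131/1.10)
   = (10.81 kJ/mol)(-2.128) = -23.0 kJ/mol
ΔG < 0, so the forward reaction is spontaneous (proceeds forward).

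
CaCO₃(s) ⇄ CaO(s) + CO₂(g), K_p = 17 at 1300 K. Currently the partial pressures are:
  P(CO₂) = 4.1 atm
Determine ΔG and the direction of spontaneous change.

(CaCO₃, CaO are pure solids — omitted from Q_p.)
Q_p = P(CO₂) = 4.10
ΔG = RT ln(Q_p/K_p) = (8.314 J mol⁻¹ K⁻¹)(1300 K) × ln(4.10/17)
   = (10.81 kJ/mol)(-1.422) = -15.4 kJ/mol
ΔG < 0, so the forward reaction is spontaneous (proceeds forward).

ΔG = -15.4 kJ/mol; the forward reaction is spontaneous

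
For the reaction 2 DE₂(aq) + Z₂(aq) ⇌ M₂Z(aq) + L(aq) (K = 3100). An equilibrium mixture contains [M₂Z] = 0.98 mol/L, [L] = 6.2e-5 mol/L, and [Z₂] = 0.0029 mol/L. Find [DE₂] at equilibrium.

At equilibrium, K = [M₂Z]·[L] / ([DE₂]²·[Z₂]) = 3100.
(0.98)·(6.2e-5) / (([DE₂])²·(0.0029)) = 3100
[DE₂]² = 6.76e-6 ⇒ [DE₂] = 0.0026 mol/L

[DE₂] = 0.0026 mol/L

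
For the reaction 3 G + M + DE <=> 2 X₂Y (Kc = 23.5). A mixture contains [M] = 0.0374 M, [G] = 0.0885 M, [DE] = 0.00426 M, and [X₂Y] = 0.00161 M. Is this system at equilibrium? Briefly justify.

yes, at equilibrium

Qc = [X₂Y]² / ([G]³·[M]·[DE]) = (0.00161)² / ((0.0885)³·(0.0374)·(0.00426)) = 23.5
Qc = 23.5 = Kc; the system is at equilibrium.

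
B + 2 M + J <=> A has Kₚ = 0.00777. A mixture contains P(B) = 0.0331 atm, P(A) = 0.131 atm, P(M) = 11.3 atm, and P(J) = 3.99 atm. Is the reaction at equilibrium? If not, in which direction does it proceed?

no net change (already at equilibrium)

Qₚ = P(A) / (P(B)·P(M)²·P(J)) = (0.131) / ((0.0331)·(11.3)²·(3.99)) = 0.00777
Qₚ = 0.00777 = Kₚ, so the system is already at equilibrium.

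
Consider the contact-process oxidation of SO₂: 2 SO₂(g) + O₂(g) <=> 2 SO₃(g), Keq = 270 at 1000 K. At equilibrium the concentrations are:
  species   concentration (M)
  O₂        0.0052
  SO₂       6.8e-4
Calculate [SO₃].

At equilibrium, Keq = [SO₃]² / ([SO₂]²·[O₂]) = 270.
([SO₃])² / ((6.8e-4)²·(0.0052)) = 270
[SO₃]² = 6.49e-7 ⇒ [SO₃] = 8.1e-4 M

[SO₃] = 8.1e-4 M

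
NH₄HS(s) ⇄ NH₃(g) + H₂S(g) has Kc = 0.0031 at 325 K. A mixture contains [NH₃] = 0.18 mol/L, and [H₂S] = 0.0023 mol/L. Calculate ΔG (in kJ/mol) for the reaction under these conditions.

(NH₄HS is a pure solid — omitted from Qc.)
Qc = [NH₃]·[H₂S] = (0.18)·(0.0023) = 4.14×10⁻⁴
ΔG = RT ln(Qc/Kc) = (8.314 J mol⁻¹ K⁻¹)(325 K) × ln(4.14×10⁻⁴/0.0031)
   = (2.702 kJ/mol)(-2.013) = -5.44 kJ/mol
ΔG < 0, so the forward reaction is spontaneous (proceeds forward).

ΔG = -5.44 kJ/mol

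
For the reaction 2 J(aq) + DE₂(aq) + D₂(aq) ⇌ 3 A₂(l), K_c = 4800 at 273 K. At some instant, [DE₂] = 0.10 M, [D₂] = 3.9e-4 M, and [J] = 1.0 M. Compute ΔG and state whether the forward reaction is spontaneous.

(A₂ is a pure liquid — omitted from Q_c.)
Q_c = 1 / ([J]²·[DE₂]·[D₂]) = 1 / ((1.0)²·(0.10)·(3.9e-4)) = 25600
ΔG = RT ln(Q_c/K_c) = (8.314 J mol⁻¹ K⁻¹)(273 K) × ln(25600/4800)
   = (2.270 kJ/mol)(1.674) = 3.80 kJ/mol
ΔG > 0, so the forward reaction is non-spontaneous (proceeds in reverse).

ΔG = 3.80 kJ/mol; the forward reaction is non-spontaneous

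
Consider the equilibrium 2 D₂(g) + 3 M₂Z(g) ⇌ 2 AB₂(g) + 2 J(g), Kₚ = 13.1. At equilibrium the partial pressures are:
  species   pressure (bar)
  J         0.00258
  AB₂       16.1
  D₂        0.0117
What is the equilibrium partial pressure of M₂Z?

P(M₂Z) = 0.987 bar

At equilibrium, Kₚ = P(AB₂)²·P(J)² / (P(D₂)²·P(M₂Z)³) = 13.1.
(16.1)²·(0.00258)² / ((0.0117)²·(P(M₂Z))³) = 13.1
P(M₂Z)³ = 0.962 ⇒ P(M₂Z) = 0.987 bar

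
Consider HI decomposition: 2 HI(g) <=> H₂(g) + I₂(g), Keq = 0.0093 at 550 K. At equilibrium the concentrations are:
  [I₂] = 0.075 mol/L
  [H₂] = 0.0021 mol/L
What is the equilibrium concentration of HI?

At equilibrium, Keq = [H₂]·[I₂] / [HI]² = 0.0093.
(0.0021)·(0.075) / ([HI])² = 0.0093
[HI]² = 0.0169 ⇒ [HI] = 0.13 mol/L

[HI] = 0.13 mol/L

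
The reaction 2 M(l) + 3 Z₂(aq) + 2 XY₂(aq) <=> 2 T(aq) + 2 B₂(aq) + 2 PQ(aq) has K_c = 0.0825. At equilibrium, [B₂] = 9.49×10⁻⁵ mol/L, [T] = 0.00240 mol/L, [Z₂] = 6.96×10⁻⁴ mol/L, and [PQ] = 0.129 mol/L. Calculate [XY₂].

[XY₂] = 0.00557 mol/L

(M is a pure liquid — omitted from K_c.)
At equilibrium, K_c = [T]²·[B₂]²·[PQ]² / ([Z₂]³·[XY₂]²) = 0.0825.
(0.00240)²·(9.49×10⁻⁵)²·(0.129)² / ((6.96×10⁻⁴)³·([XY₂])²) = 0.0825
[XY₂]² = 3.10×10⁻⁵ ⇒ [XY₂] = 0.00557 mol/L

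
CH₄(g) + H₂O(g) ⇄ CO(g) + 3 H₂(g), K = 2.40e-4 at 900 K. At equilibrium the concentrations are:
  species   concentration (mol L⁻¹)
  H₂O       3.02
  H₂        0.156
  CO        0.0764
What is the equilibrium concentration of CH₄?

[CH₄] = 0.400 mol L⁻¹

At equilibrium, K = [CO]·[H₂]³ / ([CH₄]·[H₂O]) = 2.40e-4.
(0.0764)·(0.156)³ / (([CH₄])·(3.02)) = 2.40e-4
[CH₄] = 0.400 mol L⁻¹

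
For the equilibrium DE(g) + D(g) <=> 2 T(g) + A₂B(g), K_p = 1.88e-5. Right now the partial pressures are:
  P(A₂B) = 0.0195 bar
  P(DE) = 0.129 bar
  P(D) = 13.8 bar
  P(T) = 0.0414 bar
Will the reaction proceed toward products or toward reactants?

neither direction; the system is at equilibrium

Q_p = P(T)²·P(A₂B) / (P(DE)·P(D)) = (0.0414)²·(0.0195) / ((0.129)·(13.8)) = 1.88e-5
Q_p = 1.88e-5 = K_p, so the system is already at equilibrium.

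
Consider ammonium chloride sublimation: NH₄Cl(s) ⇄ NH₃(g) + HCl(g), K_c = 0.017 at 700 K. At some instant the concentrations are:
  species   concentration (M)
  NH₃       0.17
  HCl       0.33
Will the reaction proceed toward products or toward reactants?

(NH₄Cl is a pure solid — omitted from Q_c.)
Q_c = [NH₃]·[HCl] = (0.17)·(0.33) = 0.056
Q_c = 0.056 > K_c = 0.017, so the reverse reaction proceeds.

reverse (toward reactants)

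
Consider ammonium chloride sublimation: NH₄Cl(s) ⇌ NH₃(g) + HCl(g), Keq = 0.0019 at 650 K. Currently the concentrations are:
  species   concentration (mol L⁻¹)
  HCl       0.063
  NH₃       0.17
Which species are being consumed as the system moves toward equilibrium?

(NH₄Cl is a pure solid — omitted from Q.)
Q = [NH₃]·[HCl] = (0.17)·(0.063) = 0.011
Q = 0.011 > Keq = 0.0019: net reverse reaction.

NH₃, HCl (products)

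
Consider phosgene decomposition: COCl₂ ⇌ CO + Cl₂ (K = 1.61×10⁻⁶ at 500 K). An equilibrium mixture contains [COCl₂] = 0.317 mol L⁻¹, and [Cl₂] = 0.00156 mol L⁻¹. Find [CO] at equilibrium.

At equilibrium, K = [CO]·[Cl₂] / [COCl₂] = 1.61×10⁻⁶.
([CO])·(0.00156) / (0.317) = 1.61×10⁻⁶
[CO] = 3.27×10⁻⁴ mol L⁻¹

[CO] = 3.27×10⁻⁴ mol L⁻¹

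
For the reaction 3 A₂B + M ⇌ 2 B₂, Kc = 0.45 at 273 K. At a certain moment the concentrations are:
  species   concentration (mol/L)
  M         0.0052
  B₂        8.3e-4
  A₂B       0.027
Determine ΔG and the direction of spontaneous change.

Qc = [B₂]² / ([A₂B]³·[M]) = (8.3e-4)² / ((0.027)³·(0.0052)) = 6.73
ΔG = RT ln(Qc/Kc) = (8.314 J mol⁻¹ K⁻¹)(273 K) × ln(6.73/0.45)
   = (2.270 kJ/mol)(2.705) = 6.14 kJ/mol
ΔG > 0, so the forward reaction is non-spontaneous (proceeds in reverse).

ΔG = 6.14 kJ/mol; the forward reaction is non-spontaneous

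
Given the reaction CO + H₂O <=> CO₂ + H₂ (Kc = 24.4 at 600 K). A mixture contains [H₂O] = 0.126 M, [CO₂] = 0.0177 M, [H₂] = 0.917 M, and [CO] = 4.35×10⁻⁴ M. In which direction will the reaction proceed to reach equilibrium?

toward reactants

Qc = [CO₂]·[H₂] / ([CO]·[H₂O]) = (0.0177)·(0.917) / ((4.35×10⁻⁴)·(0.126)) = 296
Qc = 296 > Kc = 24.4, so the reverse reaction proceeds.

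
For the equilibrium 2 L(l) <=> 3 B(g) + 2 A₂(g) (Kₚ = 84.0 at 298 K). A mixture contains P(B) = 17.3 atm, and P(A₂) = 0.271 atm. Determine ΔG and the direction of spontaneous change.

ΔG = 3.74 kJ/mol; the forward reaction is non-spontaneous

(L is a pure liquid — omitted from Qₚ.)
Qₚ = P(B)³·P(A₂)² = (17.3)³·(0.271)² = 380
ΔG = RT ln(Qₚ/Kₚ) = (8.314 J mol⁻¹ K⁻¹)(298 K) × ln(380/84.0)
   = (2.478 kJ/mol)(1.509) = 3.74 kJ/mol
ΔG > 0, so the forward reaction is non-spontaneous (proceeds in reverse).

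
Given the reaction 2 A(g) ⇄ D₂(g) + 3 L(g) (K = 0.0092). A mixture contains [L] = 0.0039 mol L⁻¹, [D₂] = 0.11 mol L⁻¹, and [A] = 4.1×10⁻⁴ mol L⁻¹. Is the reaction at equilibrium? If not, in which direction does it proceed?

in the reverse direction

Q = [D₂]·[L]³ / [A]² = (0.11)·(0.0039)³ / (4.1×10⁻⁴)² = 0.039
Q = 0.039 > K = 0.0092, so the reverse reaction proceeds.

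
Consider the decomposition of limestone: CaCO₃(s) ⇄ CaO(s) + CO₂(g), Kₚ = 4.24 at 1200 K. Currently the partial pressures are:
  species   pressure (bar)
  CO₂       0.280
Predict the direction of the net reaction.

to the right

(CaCO₃, CaO are pure solids — omitted from Qₚ.)
Qₚ = P(CO₂) = 0.280
Qₚ = 0.280 < Kₚ = 4.24, so the forward reaction proceeds.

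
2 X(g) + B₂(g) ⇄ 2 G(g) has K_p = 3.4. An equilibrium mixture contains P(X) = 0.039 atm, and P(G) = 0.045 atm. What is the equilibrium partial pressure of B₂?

P(B₂) = 0.39 atm

At equilibrium, K_p = P(G)² / (P(X)²·P(B₂)) = 3.4.
(0.045)² / ((0.039)²·(P(B₂))) = 3.4
P(B₂) = 0.392 = 0.39 atm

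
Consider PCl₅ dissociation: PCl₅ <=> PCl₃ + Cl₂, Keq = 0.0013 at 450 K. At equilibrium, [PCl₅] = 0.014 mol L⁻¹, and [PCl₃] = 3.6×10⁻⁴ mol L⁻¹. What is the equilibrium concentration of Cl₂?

At equilibrium, Keq = [PCl₃]·[Cl₂] / [PCl₅] = 0.0013.
(3.6×10⁻⁴)·([Cl₂]) / (0.014) = 0.0013
[Cl₂] = 0.0506 = 0.051 mol L⁻¹

[Cl₂] = 0.051 mol L⁻¹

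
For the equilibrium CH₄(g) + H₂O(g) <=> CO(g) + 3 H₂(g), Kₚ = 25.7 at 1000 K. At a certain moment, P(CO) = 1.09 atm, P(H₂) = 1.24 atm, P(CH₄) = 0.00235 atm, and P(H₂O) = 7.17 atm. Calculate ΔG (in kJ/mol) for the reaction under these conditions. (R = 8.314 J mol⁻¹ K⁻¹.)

ΔG = 13.0 kJ/mol

Qₚ = P(CO)·P(H₂)³ / (P(CH₄)·P(H₂O)) = (1.09)·(1.24)³ / ((0.00235)·(7.17)) = 123
ΔG = RT ln(Qₚ/Kₚ) = (8.314 J mol⁻¹ K⁻¹)(1000 K) × ln(123/25.7)
   = (8.314 kJ/mol)(1.566) = 13.0 kJ/mol
ΔG > 0, so the forward reaction is non-spontaneous (proceeds in reverse).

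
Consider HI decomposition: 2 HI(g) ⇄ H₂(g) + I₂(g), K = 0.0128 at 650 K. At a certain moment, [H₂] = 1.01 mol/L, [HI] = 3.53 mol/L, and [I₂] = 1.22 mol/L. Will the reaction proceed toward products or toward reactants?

Q = [H₂]·[I₂] / [HI]² = (1.01)·(1.22) / (3.53)² = 0.0989
Q = 0.0989 > K = 0.0128, so the reverse reaction proceeds.

toward reactants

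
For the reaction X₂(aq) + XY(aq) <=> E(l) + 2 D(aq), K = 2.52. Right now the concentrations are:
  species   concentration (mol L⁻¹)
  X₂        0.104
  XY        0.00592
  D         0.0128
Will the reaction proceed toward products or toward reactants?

(E is a pure liquid — omitted from Q.)
Q = [D]² / ([X₂]·[XY]) = (0.0128)² / ((0.104)·(0.00592)) = 0.266
Q = 0.266 < K = 2.52, so the forward reaction proceeds.

forward (toward products)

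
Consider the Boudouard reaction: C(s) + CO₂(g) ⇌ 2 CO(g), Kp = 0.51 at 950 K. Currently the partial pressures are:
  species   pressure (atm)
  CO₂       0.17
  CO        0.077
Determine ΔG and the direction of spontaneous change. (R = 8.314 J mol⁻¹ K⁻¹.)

ΔG = -21.2 kJ/mol; the forward reaction is spontaneous

(C is a pure solid — omitted from Qp.)
Qp = P(CO)² / P(CO₂) = (0.077)² / (0.17) = 0.0349
ΔG = RT ln(Qp/Kp) = (8.314 J mol⁻¹ K⁻¹)(950 K) × ln(0.0349/0.51)
   = (7.898 kJ/mol)(-2.682) = -21.2 kJ/mol
ΔG < 0, so the forward reaction is spontaneous (proceeds forward).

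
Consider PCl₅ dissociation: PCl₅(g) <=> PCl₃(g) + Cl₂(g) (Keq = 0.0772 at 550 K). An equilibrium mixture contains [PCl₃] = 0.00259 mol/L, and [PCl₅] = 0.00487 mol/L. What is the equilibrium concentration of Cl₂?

At equilibrium, Keq = [PCl₃]·[Cl₂] / [PCl₅] = 0.0772.
(0.00259)·([Cl₂]) / (0.00487) = 0.0772
[Cl₂] = 0.145 mol/L

[Cl₂] = 0.145 mol/L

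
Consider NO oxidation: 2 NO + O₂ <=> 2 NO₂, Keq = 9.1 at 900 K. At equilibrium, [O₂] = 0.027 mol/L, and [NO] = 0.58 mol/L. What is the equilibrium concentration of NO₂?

At equilibrium, Keq = [NO₂]² / ([NO]²·[O₂]) = 9.1.
([NO₂])² / ((0.58)²·(0.027)) = 9.1
[NO₂]² = 0.0827 ⇒ [NO₂] = 0.29 mol/L

[NO₂] = 0.29 mol/L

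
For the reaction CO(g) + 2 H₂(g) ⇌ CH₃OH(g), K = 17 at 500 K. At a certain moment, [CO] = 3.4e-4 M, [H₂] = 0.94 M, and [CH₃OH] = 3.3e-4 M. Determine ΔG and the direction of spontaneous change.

Q = [CH₃OH] / ([CO]·[H₂]²) = (3.3e-4) / ((3.4e-4)·(0.94)²) = 1.10
ΔG = RT ln(Q/K) = (8.314 J mol⁻¹ K⁻¹)(500 K) × ln(1.10/17)
   = (4.157 kJ/mol)(-2.738) = -11.4 kJ/mol
ΔG < 0, so the forward reaction is spontaneous (proceeds forward).

ΔG = -11.4 kJ/mol; the forward reaction is spontaneous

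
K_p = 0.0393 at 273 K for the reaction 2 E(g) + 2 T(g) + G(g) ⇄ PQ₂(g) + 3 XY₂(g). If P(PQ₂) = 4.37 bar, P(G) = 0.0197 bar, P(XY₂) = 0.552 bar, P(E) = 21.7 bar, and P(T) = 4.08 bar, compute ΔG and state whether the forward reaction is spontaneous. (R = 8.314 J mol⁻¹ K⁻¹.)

ΔG = -4.79 kJ/mol; the forward reaction is spontaneous

Q_p = P(PQ₂)·P(XY₂)³ / (P(E)²·P(T)²·P(G)) = (4.37)·(0.552)³ / ((21.7)²·(4.08)²·(0.0197)) = 0.00476
ΔG = RT ln(Q_p/K_p) = (8.314 J mol⁻¹ K⁻¹)(273 K) × ln(0.00476/0.0393)
   = (2.270 kJ/mol)(-2.111) = -4.79 kJ/mol
ΔG < 0, so the forward reaction is spontaneous (proceeds forward).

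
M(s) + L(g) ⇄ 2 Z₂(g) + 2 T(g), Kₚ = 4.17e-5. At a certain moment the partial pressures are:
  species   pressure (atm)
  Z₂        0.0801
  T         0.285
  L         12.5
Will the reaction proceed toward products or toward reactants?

neither direction; the system is at equilibrium

(M is a pure solid — omitted from Qₚ.)
Qₚ = P(Z₂)²·P(T)² / P(L) = (0.0801)²·(0.285)² / (12.5) = 4.17e-5
Qₚ = 4.17e-5 = Kₚ, so the system is already at equilibrium.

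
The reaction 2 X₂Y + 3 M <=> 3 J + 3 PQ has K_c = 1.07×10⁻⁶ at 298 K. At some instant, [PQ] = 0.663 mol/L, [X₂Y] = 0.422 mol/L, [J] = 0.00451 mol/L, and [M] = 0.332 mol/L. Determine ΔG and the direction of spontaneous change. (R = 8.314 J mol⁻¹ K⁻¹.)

Q_c = [J]³·[PQ]³ / ([X₂Y]²·[M]³) = (0.00451)³·(0.663)³ / ((0.422)²·(0.332)³) = 4.10×10⁻⁶
ΔG = RT ln(Q_c/K_c) = (8.314 J mol⁻¹ K⁻¹)(298 K) × ln(4.10×10⁻⁶/1.07×10⁻⁶)
   = (2.478 kJ/mol)(1.343) = 3.33 kJ/mol
ΔG > 0, so the forward reaction is non-spontaneous (proceeds in reverse).

ΔG = 3.33 kJ/mol; the forward reaction is non-spontaneous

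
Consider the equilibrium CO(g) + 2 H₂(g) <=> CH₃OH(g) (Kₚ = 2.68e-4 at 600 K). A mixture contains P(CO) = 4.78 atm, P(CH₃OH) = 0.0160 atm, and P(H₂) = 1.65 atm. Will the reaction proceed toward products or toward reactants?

to the left

Qₚ = P(CH₃OH) / (P(CO)·P(H₂)²) = (0.0160) / ((4.78)·(1.65)²) = 0.00123
Qₚ = 0.00123 > Kₚ = 2.68e-4, so the reverse reaction proceeds.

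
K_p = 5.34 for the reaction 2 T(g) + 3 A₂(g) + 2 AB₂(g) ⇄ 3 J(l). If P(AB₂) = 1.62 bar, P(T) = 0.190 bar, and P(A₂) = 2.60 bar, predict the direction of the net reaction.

to the right

(J is a pure liquid — omitted from Q_p.)
Q_p = 1 / (P(T)²·P(A₂)³·P(AB₂)²) = 1 / ((0.190)²·(2.60)³·(1.62)²) = 0.601
Q_p = 0.601 < K_p = 5.34, so the forward reaction proceeds.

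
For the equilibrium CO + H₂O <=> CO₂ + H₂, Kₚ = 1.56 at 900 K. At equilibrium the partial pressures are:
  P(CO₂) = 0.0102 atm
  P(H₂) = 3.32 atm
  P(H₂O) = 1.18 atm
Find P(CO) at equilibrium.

P(CO) = 0.0184 atm

At equilibrium, Kₚ = P(CO₂)·P(H₂) / (P(CO)·P(H₂O)) = 1.56.
(0.0102)·(3.32) / ((P(CO))·(1.18)) = 1.56
P(CO) = 0.0184 atm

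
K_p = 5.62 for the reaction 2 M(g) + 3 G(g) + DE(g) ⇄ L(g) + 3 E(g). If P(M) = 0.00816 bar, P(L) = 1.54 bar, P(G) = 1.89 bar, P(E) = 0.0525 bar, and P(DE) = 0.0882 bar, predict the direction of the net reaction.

Q_p = P(L)·P(E)³ / (P(M)²·P(G)³·P(DE)) = (1.54)·(0.0525)³ / ((0.00816)²·(1.89)³·(0.0882)) = 5.62
Q_p = 5.62 = K_p, so the system is already at equilibrium.

at equilibrium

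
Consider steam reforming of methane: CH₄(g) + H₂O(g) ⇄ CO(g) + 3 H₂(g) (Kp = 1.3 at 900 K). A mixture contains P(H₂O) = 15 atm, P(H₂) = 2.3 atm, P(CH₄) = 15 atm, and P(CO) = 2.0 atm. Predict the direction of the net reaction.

forward (toward products)

Qp = P(CO)·P(H₂)³ / (P(CH₄)·P(H₂O)) = (2.0)·(2.3)³ / ((15)·(15)) = 0.11
Qp = 0.11 < Kp = 1.3, so the forward reaction proceeds.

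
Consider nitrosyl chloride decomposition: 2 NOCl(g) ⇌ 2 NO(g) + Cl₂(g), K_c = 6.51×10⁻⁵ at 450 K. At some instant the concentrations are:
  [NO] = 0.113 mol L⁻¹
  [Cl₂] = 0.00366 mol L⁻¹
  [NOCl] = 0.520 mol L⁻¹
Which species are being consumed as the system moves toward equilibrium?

Q_c = [NO]²·[Cl₂] / [NOCl]² = (0.113)²·(0.00366) / (0.520)² = 1.73×10⁻⁴
Q_c = 1.73×10⁻⁴ > K_c = 6.51×10⁻⁵: net reverse reaction.

NO, Cl₂ (products)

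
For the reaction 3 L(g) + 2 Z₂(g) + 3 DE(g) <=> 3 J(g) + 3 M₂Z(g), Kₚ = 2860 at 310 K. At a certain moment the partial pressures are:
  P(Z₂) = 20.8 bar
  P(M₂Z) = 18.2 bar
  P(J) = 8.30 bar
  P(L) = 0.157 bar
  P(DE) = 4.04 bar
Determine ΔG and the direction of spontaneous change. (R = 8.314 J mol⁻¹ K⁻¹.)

Qₚ = P(J)³·P(M₂Z)³ / (P(L)³·P(Z₂)²·P(DE)³) = (8.30)³·(18.2)³ / ((0.157)³·(20.8)²·(4.04)³) = 31200
ΔG = RT ln(Qₚ/Kₚ) = (8.314 J mol⁻¹ K⁻¹)(310 K) × ln(31200/2860)
   = (2.577 kJ/mol)(2.390) = 6.16 kJ/mol
ΔG > 0, so the forward reaction is non-spontaneous (proceeds in reverse).

ΔG = 6.16 kJ/mol; the forward reaction is non-spontaneous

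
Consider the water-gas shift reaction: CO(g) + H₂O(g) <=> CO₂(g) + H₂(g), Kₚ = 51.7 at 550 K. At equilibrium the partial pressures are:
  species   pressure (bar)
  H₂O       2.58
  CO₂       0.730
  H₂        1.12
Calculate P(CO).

P(CO) = 0.00613 bar

At equilibrium, Kₚ = P(CO₂)·P(H₂) / (P(CO)·P(H₂O)) = 51.7.
(0.730)·(1.12) / ((P(CO))·(2.58)) = 51.7
P(CO) = 0.00613 bar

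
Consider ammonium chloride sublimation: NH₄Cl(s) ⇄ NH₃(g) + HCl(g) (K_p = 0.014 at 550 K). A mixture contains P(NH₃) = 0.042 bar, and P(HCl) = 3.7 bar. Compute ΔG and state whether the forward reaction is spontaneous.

(NH₄Cl is a pure solid — omitted from Q_p.)
Q_p = P(NH₃)·P(HCl) = (0.042)·(3.7) = 0.155
ΔG = RT ln(Q_p/K_p) = (8.314 J mol⁻¹ K⁻¹)(550 K) × ln(0.155/0.014)
   = (4.573 kJ/mol)(2.404) = 11.0 kJ/mol
ΔG > 0, so the forward reaction is non-spontaneous (proceeds in reverse).

ΔG = 11.0 kJ/mol; the forward reaction is non-spontaneous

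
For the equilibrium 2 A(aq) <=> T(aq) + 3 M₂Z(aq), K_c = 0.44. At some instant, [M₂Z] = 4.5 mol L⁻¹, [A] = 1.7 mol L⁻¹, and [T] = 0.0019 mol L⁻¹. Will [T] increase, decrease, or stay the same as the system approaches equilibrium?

increase

Q_c = [T]·[M₂Z]³ / [A]² = (0.0019)·(4.5)³ / (1.7)² = 0.060
Q_c = 0.060 < K_c = 0.44: net forward reaction.
T is a product, so it increases.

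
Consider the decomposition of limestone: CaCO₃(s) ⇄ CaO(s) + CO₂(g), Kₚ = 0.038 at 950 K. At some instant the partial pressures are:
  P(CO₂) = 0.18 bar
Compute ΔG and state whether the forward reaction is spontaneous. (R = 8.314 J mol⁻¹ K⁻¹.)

ΔG = 12.3 kJ/mol; the forward reaction is non-spontaneous

(CaCO₃, CaO are pure solids — omitted from Qₚ.)
Qₚ = P(CO₂) = 0.180
ΔG = RT ln(Qₚ/Kₚ) = (8.314 J mol⁻¹ K⁻¹)(950 K) × ln(0.180/0.038)
   = (7.898 kJ/mol)(1.555) = 12.3 kJ/mol
ΔG > 0, so the forward reaction is non-spontaneous (proceeds in reverse).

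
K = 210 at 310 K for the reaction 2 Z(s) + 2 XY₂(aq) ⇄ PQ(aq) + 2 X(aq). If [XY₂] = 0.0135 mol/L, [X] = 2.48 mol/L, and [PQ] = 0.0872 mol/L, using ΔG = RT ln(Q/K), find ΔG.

ΔG = 6.80 kJ/mol

(Z is a pure solid — omitted from Q.)
Q = [PQ]·[X]² / [XY₂]² = (0.0872)·(2.48)² / (0.0135)² = 2940
ΔG = RT ln(Q/K) = (8.314 J mol⁻¹ K⁻¹)(310 K) × ln(2940/210)
   = (2.577 kJ/mol)(2.639) = 6.80 kJ/mol
ΔG > 0, so the forward reaction is non-spontaneous (proceeds in reverse).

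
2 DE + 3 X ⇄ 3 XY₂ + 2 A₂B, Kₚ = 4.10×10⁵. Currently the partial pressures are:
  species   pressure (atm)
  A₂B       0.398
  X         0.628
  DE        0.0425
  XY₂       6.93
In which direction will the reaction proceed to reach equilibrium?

Qₚ = P(XY₂)³·P(A₂B)² / (P(DE)²·P(X)³) = (6.93)³·(0.398)² / ((0.0425)²·(0.628)³) = 1.18×10⁵
Qₚ = 1.18×10⁵ < Kₚ = 4.10×10⁵, so the forward reaction proceeds.

to the right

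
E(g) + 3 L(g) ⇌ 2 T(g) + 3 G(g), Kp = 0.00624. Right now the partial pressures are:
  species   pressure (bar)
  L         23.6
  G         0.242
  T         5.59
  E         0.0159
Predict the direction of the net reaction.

Qp = P(T)²·P(G)³ / (P(E)·P(L)³) = (5.59)²·(0.242)³ / ((0.0159)·(23.6)³) = 0.00212
Qp = 0.00212 < Kp = 0.00624, so the forward reaction proceeds.

in the forward direction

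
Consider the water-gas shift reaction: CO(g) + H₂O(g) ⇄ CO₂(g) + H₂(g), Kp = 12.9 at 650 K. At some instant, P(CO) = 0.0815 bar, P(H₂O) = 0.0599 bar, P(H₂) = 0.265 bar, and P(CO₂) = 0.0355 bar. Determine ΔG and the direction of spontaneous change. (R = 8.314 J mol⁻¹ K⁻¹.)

Qp = P(CO₂)·P(H₂) / (P(CO)·P(H₂O)) = (0.0355)·(0.265) / ((0.0815)·(0.0599)) = 1.93
ΔG = RT ln(Qp/Kp) = (8.314 J mol⁻¹ K⁻¹)(650 K) × ln(1.93/12.9)
   = (5.404 kJ/mol)(-1.900) = -10.3 kJ/mol
ΔG < 0, so the forward reaction is spontaneous (proceeds forward).

ΔG = -10.3 kJ/mol; the forward reaction is spontaneous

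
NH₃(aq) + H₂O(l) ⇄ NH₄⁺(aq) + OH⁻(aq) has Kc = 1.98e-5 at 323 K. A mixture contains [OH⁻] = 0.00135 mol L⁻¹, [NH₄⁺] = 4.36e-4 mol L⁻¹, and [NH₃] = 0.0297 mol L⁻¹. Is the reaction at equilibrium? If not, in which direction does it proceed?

neither direction; the system is at equilibrium

(H₂O is a pure liquid — omitted from Qc.)
Qc = [NH₄⁺]·[OH⁻] / [NH₃] = (4.36e-4)·(0.00135) / (0.0297) = 1.98e-5
Qc = 1.98e-5 = Kc, so the system is already at equilibrium.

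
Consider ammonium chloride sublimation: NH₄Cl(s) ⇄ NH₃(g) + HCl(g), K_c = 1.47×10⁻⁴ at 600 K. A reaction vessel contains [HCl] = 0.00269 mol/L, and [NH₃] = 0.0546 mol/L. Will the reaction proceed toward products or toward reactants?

at equilibrium

(NH₄Cl is a pure solid — omitted from Q_c.)
Q_c = [NH₃]·[HCl] = (0.0546)·(0.00269) = 1.47×10⁻⁴
Q_c = 1.47×10⁻⁴ = K_c, so the system is already at equilibrium.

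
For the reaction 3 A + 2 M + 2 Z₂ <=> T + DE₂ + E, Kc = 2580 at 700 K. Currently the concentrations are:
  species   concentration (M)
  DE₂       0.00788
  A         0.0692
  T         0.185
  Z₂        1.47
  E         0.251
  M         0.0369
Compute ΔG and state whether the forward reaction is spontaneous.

Qc = [T]·[DE₂]·[E] / ([A]³·[M]²·[Z₂]²) = (0.185)·(0.00788)·(0.251) / ((0.0692)³·(0.0369)²·(1.47)²) = 375
ΔG = RT ln(Qc/Kc) = (8.314 J mol⁻¹ K⁻¹)(700 K) × ln(375/2580)
   = (5.820 kJ/mol)(-1.929) = -11.2 kJ/mol
ΔG < 0, so the forward reaction is spontaneous (proceeds forward).

ΔG = -11.2 kJ/mol; the forward reaction is spontaneous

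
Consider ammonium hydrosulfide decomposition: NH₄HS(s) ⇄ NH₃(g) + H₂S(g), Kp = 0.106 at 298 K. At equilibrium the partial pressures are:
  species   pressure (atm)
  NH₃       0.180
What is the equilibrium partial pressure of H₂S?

(NH₄HS is a pure solid — omitted from Kp.)
At equilibrium, Kp = P(NH₃)·P(H₂S) = 0.106.
(0.180)·(P(H₂S)) = 0.106
P(H₂S) = 0.589 atm

P(H₂S) = 0.589 atm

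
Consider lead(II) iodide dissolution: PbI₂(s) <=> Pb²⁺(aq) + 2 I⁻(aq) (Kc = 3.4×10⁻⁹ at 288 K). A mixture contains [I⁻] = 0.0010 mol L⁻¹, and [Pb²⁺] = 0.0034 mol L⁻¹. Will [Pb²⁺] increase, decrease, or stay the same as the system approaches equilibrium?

(PbI₂ is a pure solid — omitted from Qc.)
Qc = [Pb²⁺]·[I⁻]² = (0.0034)·(0.0010)² = 3.4×10⁻⁹
Qc = 3.4×10⁻⁹ = Kc; the system is at equilibrium.

stay the same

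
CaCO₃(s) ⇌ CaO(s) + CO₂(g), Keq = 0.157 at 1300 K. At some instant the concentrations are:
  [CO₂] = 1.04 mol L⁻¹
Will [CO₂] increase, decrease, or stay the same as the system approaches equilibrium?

(CaCO₃, CaO are pure solids — omitted from Q.)
Q = [CO₂] = 1.04
Q = 1.04 > Keq = 0.157: net reverse reaction.
CO₂ is a product, so it decreases.

decrease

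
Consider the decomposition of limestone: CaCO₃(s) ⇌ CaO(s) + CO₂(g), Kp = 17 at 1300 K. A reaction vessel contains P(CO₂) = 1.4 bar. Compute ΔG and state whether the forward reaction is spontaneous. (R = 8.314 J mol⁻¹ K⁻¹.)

ΔG = -27.0 kJ/mol; the forward reaction is spontaneous

(CaCO₃, CaO are pure solids — omitted from Qp.)
Qp = P(CO₂) = 1.40
ΔG = RT ln(Qp/Kp) = (8.314 J mol⁻¹ K⁻¹)(1300 K) × ln(1.40/17)
   = (10.81 kJ/mol)(-2.497) = -27.0 kJ/mol
ΔG < 0, so the forward reaction is spontaneous (proceeds forward).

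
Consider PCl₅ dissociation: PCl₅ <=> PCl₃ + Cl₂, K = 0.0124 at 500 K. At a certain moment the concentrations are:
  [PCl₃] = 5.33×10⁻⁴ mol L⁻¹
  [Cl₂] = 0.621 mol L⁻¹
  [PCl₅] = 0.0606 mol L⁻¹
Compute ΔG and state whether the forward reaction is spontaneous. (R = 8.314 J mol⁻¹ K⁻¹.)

ΔG = -3.41 kJ/mol; the forward reaction is spontaneous

Q = [PCl₃]·[Cl₂] / [PCl₅] = (5.33×10⁻⁴)·(0.621) / (0.0606) = 0.00546
ΔG = RT ln(Q/K) = (8.314 J mol⁻¹ K⁻¹)(500 K) × ln(0.00546/0.0124)
   = (4.157 kJ/mol)(-0.8202) = -3.41 kJ/mol
ΔG < 0, so the forward reaction is spontaneous (proceeds forward).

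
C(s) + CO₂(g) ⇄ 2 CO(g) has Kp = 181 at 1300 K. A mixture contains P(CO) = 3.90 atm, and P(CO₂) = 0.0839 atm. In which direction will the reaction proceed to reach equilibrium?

no net change (already at equilibrium)

(C is a pure solid — omitted from Qp.)
Qp = P(CO)² / P(CO₂) = (3.90)² / (0.0839) = 181
Qp = 181 = Kp, so the system is already at equilibrium.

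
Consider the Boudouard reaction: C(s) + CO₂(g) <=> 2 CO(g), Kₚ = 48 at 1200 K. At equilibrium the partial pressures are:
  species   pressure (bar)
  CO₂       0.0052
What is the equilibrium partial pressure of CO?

P(CO) = 0.50 bar

(C is a pure solid — omitted from Kₚ.)
At equilibrium, Kₚ = P(CO)² / P(CO₂) = 48.
(P(CO))² / (0.0052) = 48
P(CO)² = 0.250 ⇒ P(CO) = 0.50 bar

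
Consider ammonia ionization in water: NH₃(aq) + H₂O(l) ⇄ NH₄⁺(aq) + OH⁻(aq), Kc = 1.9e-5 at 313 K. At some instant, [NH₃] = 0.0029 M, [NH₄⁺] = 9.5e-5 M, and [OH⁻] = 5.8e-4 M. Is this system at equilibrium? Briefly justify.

yes, at equilibrium

(H₂O is a pure liquid — omitted from Qc.)
Qc = [NH₄⁺]·[OH⁻] / [NH₃] = (9.5e-5)·(5.8e-4) / (0.0029) = 1.9e-5
Qc = 1.9e-5 = Kc; the system is at equilibrium.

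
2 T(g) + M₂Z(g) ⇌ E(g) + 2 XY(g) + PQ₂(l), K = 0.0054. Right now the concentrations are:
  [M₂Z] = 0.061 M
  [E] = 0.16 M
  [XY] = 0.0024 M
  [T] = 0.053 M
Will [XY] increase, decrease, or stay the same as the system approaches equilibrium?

stay the same

(PQ₂ is a pure liquid — omitted from Q.)
Q = [E]·[XY]² / ([T]²·[M₂Z]) = (0.16)·(0.0024)² / ((0.053)²·(0.061)) = 0.0054
Q = 0.0054 = K; the system is at equilibrium.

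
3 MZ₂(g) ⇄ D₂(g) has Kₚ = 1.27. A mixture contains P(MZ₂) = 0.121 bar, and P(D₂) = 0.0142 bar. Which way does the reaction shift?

Qₚ = P(D₂) / P(MZ₂)³ = (0.0142) / (0.121)³ = 8.02
Qₚ = 8.02 > Kₚ = 1.27, so the reverse reaction proceeds.

in the reverse direction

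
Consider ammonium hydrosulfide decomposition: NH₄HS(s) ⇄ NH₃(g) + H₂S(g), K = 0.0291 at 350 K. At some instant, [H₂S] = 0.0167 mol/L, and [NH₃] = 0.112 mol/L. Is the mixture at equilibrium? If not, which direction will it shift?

(NH₄HS is a pure solid — omitted from Q.)
Q = [NH₃]·[H₂S] = (0.112)·(0.0167) = 0.00187
Q = 0.00187 < K = 0.0291: net forward reaction.

no; Q < K, reaction proceeds forward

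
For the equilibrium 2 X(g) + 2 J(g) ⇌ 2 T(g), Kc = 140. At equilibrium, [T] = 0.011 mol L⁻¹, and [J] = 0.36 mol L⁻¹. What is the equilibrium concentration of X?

[X] = 0.0026 mol L⁻¹

At equilibrium, Kc = [T]² / ([X]²·[J]²) = 140.
(0.011)² / (([X])²·(0.36)²) = 140
[X]² = 6.67e-6 ⇒ [X] = 0.0026 mol L⁻¹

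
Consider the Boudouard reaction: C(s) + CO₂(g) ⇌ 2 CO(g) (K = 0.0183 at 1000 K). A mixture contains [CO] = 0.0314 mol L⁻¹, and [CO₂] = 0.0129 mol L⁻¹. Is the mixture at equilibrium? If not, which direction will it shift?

(C is a pure solid — omitted from Q.)
Q = [CO]² / [CO₂] = (0.0314)² / (0.0129) = 0.0764
Q = 0.0764 > K = 0.0183: net reverse reaction.

no; Q > K, reaction proceeds in reverse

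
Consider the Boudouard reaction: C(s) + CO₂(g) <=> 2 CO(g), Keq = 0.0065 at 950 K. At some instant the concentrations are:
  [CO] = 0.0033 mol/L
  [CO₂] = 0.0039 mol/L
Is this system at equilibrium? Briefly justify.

(C is a pure solid — omitted from Q.)
Q = [CO]² / [CO₂] = (0.0033)² / (0.0039) = 0.0028
Q = 0.0028 < Keq = 0.0065: net forward reaction.

no; Q < K, reaction proceeds forward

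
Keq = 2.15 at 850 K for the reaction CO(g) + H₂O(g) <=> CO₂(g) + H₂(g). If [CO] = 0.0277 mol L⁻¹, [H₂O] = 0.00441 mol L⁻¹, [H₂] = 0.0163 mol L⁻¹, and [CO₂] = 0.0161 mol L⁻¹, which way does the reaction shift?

Q = [CO₂]·[H₂] / ([CO]·[H₂O]) = (0.0161)·(0.0163) / ((0.0277)·(0.00441)) = 2.15
Q = 2.15 = Keq, so the system is already at equilibrium.

at equilibrium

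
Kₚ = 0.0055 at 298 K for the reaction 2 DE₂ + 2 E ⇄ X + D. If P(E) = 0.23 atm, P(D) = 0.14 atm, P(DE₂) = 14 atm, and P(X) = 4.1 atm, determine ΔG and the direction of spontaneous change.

Qₚ = P(X)·P(D) / (P(DE₂)²·P(E)²) = (4.1)·(0.14) / ((14)²·(0.23)²) = 0.0554
ΔG = RT ln(Qₚ/Kₚ) = (8.314 J mol⁻¹ K⁻¹)(298 K) × ln(0.0554/0.0055)
   = (2.478 kJ/mol)(2.310) = 5.72 kJ/mol
ΔG > 0, so the forward reaction is non-spontaneous (proceeds in reverse).

ΔG = 5.72 kJ/mol; the forward reaction is non-spontaneous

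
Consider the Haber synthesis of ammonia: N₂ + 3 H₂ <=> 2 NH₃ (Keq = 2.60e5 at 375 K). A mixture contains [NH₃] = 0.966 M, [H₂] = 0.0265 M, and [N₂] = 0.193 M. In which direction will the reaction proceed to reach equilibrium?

at equilibrium

Q = [NH₃]² / ([N₂]·[H₂]³) = (0.966)² / ((0.193)·(0.0265)³) = 2.60e5
Q = 2.60e5 = Keq, so the system is already at equilibrium.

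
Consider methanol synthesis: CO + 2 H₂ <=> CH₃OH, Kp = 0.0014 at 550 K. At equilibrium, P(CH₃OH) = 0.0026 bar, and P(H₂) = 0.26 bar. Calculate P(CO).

At equilibrium, Kp = P(CH₃OH) / (P(CO)·P(H₂)²) = 0.0014.
(0.0026) / ((P(CO))·(0.26)²) = 0.0014
P(CO) = 27.5 = 27 bar

P(CO) = 27 bar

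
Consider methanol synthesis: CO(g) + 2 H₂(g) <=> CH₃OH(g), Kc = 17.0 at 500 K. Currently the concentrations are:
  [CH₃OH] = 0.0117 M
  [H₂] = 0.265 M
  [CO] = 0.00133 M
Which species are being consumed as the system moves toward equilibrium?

CH₃OH (products)

Qc = [CH₃OH] / ([CO]·[H₂]²) = (0.0117) / ((0.00133)·(0.265)²) = 125
Qc = 125 > Kc = 17.0: net reverse reaction.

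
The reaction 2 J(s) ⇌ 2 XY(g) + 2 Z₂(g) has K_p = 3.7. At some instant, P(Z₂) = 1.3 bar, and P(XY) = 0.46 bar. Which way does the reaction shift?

(J is a pure solid — omitted from Q_p.)
Q_p = P(XY)²·P(Z₂)² = (0.46)²·(1.3)² = 0.36
Q_p = 0.36 < K_p = 3.7, so the forward reaction proceeds.

forward (toward products)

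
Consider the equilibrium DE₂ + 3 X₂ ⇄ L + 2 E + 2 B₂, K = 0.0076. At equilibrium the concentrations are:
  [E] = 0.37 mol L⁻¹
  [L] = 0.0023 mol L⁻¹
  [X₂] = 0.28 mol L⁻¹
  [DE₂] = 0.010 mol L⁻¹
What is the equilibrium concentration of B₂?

[B₂] = 0.073 mol L⁻¹

At equilibrium, K = [L]·[E]²·[B₂]² / ([DE₂]·[X₂]³) = 0.0076.
(0.0023)·(0.37)²·([B₂])² / ((0.010)·(0.28)³) = 0.0076
[B₂]² = 0.00530 ⇒ [B₂] = 0.073 mol L⁻¹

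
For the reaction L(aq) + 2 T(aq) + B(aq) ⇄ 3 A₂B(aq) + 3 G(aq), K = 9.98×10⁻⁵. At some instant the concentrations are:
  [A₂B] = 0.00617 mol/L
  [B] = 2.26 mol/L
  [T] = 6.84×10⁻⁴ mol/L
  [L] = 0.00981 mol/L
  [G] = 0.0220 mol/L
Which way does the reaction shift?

to the left

Q = [A₂B]³·[G]³ / ([L]·[T]²·[B]) = (0.00617)³·(0.0220)³ / ((0.00981)·(6.84×10⁻⁴)²·(2.26)) = 2.41×10⁻⁴
Q = 2.41×10⁻⁴ > K = 9.98×10⁻⁵, so the reverse reaction proceeds.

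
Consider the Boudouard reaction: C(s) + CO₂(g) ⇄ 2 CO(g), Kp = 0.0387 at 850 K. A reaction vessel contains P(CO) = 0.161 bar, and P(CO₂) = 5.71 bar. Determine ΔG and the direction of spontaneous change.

ΔG = -15.1 kJ/mol; the forward reaction is spontaneous

(C is a pure solid — omitted from Qp.)
Qp = P(CO)² / P(CO₂) = (0.161)² / (5.71) = 0.00454
ΔG = RT ln(Qp/Kp) = (8.314 J mol⁻¹ K⁻¹)(850 K) × ln(0.00454/0.0387)
   = (7.067 kJ/mol)(-2.143) = -15.1 kJ/mol
ΔG < 0, so the forward reaction is spontaneous (proceeds forward).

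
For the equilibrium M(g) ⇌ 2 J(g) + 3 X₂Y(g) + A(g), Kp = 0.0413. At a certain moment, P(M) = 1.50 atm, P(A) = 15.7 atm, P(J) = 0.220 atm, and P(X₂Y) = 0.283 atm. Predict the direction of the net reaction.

toward products

Qp = P(J)²·P(X₂Y)³·P(A) / P(M) = (0.220)²·(0.283)³·(15.7) / (1.50) = 0.0115
Qp = 0.0115 < Kp = 0.0413, so the forward reaction proceeds.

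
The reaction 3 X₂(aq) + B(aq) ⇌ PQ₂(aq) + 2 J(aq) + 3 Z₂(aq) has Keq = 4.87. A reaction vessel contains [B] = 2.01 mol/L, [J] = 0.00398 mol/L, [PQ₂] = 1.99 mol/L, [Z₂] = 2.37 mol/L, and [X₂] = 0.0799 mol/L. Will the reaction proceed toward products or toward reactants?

toward products

Q = [PQ₂]·[J]²·[Z₂]³ / ([X₂]³·[B]) = (1.99)·(0.00398)²·(2.37)³ / ((0.0799)³·(2.01)) = 0.409
Q = 0.409 < Keq = 4.87, so the forward reaction proceeds.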